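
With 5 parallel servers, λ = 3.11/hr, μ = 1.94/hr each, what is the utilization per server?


ρ = λ/(cμ) = 3.11/(5·1.94) = 3.11/9.70 = 0.3206

Final: 0.3206


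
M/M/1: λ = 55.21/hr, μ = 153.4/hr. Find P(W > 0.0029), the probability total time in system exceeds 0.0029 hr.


W ~ Exponential(μ−λ) for M/M/1.
μ − λ = 153.4 − 55.21 = 98.1900
P(W > t) = e^{−(μ−λ)t} = e^{−0.2848} = 0.752202

Final: 0.752202


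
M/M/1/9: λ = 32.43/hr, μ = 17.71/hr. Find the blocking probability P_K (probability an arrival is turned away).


ρ = λ/μ = 32.43/17.71 = 1.8312
P_K = (1−ρ)ρ^K/(1−ρ^(K+1)) = (-0.8312·231.502394)/(1 − 423.919969)
= -192.417575/-422.919969 = 0.454974

Final: 0.454974


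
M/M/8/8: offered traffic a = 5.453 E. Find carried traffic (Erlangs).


B(8,5.453) = 0.092456 (Erlang-B)
Carried load = a(1 − B) = 5.453·(1 − 0.092456) = 5.453·0.907544 = 4.9488 E

Final: 4.9488 Erlangs


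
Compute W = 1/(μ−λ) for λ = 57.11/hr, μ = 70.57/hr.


W = 1/(μ−λ) = 1/(70.57 − 57.11) = 1/13.46 = 0.07429 hr

Final: 0.07429 hr


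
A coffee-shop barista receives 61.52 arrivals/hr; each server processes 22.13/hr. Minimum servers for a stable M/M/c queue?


Stability requires cμ > λ ⇔ c > λ/μ.
λ/μ = 61.52/22.13 = 2.7799
Minimum integer c = ⌊2.7799⌋ + 1 = 3
Check: 3·22.13 = 66.39 > 61.52, while 2·22.13 = 44.26 ≤ 61.52

Final: 3 servers


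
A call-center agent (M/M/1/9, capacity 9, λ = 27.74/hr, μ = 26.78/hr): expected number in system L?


ρ = 27.74/26.78 = 1.0358
L = ρ[1 − (K+1)ρ^K + Kρ^(K+1)] / [(1−ρ)(1−ρ^(K+1))]
Numerator: 1.0358·(1 − 10·1.372976 + 9·1.422194) = 0.072494
Denominator: (-0.03585)·(-0.422194) = 0.015135
L = 0.072494/0.015135 = 4.7900

Final: 4.7900


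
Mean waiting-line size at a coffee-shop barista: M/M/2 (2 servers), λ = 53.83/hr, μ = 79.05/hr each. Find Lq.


a = λ/μ = 0.6810; ρ = a/2 = 0.3405
P₀ = 0.492002
Lq = P₀·a^c·ρ / (c!·(1−ρ)²) = 0.492002·0.46371·0.3405/(2·0.43497)
= 0.08929

Final: 0.08929


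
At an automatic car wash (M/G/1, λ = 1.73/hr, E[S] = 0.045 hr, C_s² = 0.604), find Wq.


ρ = λ·E[S] = 1.73·0.045 = 0.07785
E[S²] = E[S]²(1+C_s²) = 0.045²·(1+0.604) = 0.003248
Wq = λ·E[S²]/(2(1−ρ)) = 1.73·0.003248/(2·0.9222) = 0.003047 hr

Final: 0.003047 hr


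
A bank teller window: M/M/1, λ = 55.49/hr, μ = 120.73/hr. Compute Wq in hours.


ρ = 55.49/120.73 = 0.4596
Wq = ρ/(μ−λ) = 0.4596/(120.73 − 55.49) = 0.4596/65.24 = 0.007045 hr

Final: 0.007045 hr


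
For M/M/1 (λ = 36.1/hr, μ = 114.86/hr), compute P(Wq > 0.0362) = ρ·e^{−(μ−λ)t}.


ρ = 36.1/114.86 = 0.3143
P(Wq > t) = ρ·e^{−(μ−λ)t} = 0.3143·e^{−2.8511}
= 0.3143·0.057780 = 0.018160

Final: 0.018160


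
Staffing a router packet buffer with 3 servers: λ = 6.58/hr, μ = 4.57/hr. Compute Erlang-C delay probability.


a = λ/μ = 1.4398; ρ = a/3 = 0.4799
P₀ = 0.225583 (from M/M/c formula)
C(c,a) = [a^c/(c!(1−ρ))]·P₀ = [2.98490/(6·0.5201)]·0.225583
= 0.95659·0.225583 = 0.215790

Final: 0.215790


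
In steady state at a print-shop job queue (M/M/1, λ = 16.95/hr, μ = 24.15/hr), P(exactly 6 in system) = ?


ρ = 16.95/24.15 = 0.7019
P_n = (1−ρ)·ρ^n = (1 − 0.7019)·0.7019^6 = 0.2981·0.119541 = 0.035639

Final: 0.035639


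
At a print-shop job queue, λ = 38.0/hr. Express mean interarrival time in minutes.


Mean interarrival time = 1/λ = 1/38.0 hour = 0.02632 hour
In minutes: 0.02632 × 60 = 1.5789 min

Final: 1.5789 min


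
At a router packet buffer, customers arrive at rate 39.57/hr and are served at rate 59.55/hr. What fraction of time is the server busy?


ρ = λ/μ = 39.57/59.55 = 0.6645

Final: 0.6645


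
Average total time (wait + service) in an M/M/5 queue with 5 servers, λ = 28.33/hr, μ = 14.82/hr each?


a = 1.9116; ρ = 0.3823; P₀ = 0.146978
Lq = P₀·a^c·ρ/(c!(1−ρ)²) = 0.03133
Wq = Lq/λ = 0.03133/28.33 = 0.001106 hr
W = Wq + 1/μ = 0.001106 + 0.06748 = 0.06858 hr

Final: 0.06858 hr


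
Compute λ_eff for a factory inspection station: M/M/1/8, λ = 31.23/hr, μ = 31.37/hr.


ρ = 0.9955; P_K = (1−ρ)ρ^8/(1−ρ^9) = 0.109134
λ_eff = λ(1 − P_K) = 31.23·(1 − 0.109134) = 31.23·0.890866 = 27.8218 /hr

Final: 27.8218 /hr


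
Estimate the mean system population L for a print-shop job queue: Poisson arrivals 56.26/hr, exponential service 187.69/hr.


ρ = λ/μ = 56.26/187.69 = 0.2997
L = ρ/(1−ρ) = 0.2997/(1 − 0.2997) = 0.2997/0.7003 = 0.4281

Final: 0.4281


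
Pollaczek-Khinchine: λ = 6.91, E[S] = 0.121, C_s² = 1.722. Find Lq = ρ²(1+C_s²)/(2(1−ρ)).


ρ = λ·E[S] = 6.91·0.121 = 0.8361
Lq = ρ²(1+C_s²)/(2(1−ρ)) = 0.6991·(1+1.722)/(2·0.1639)
= 0.6991·2.7220/0.3278 = 5.80540

Final: 5.80540


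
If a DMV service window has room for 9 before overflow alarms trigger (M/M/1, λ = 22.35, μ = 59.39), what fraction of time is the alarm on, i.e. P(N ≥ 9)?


ρ = 22.35/59.39 = 0.3763
P(N ≥ n) = ρ^n = 0.3763^9 = 0.0001514

Final: 0.0001514


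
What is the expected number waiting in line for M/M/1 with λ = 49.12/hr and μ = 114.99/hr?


ρ = 49.12/114.99 = 0.4272
Lq = ρ²/(1−ρ) = 0.1825/0.5728 = 0.3185

Final: 0.3185


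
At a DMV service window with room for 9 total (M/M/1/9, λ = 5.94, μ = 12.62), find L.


ρ = 5.94/12.62 = 0.4707
L = ρ[1 − (K+1)ρ^K + Kρ^(K+1)] / [(1−ρ)(1−ρ^(K+1))]
Numerator: 0.4707·(1 − 10·0.001134 + 9·0.0005337) = 0.467605
Denominator: (0.5293)·(0.999466) = 0.529036
L = 0.467605/0.529036 = 0.8839

Final: 0.8839


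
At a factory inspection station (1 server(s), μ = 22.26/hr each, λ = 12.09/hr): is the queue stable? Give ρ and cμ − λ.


Total capacity cμ = 1·22.26 = 22.26/hr
ρ = λ/(cμ) = 12.09/22.26 = 0.5431
Stable ⇔ ρ < 1: YES
Spare capacity = cμ − λ = 22.26 − 12.09 = 10.17/hr

Final: ρ = 0.5431; stable; margin = 10.17/hr


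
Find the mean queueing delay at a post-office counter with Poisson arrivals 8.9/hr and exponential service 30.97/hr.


ρ = 8.9/30.97 = 0.2874
Wq = ρ/(μ−λ) = 0.2874/(30.97 − 8.9) = 0.2874/22.07 = 0.01302 hr

Final: 0.01302 hr


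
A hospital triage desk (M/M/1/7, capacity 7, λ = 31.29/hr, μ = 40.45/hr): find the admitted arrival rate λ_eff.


ρ = 0.7735; P_K = (1−ρ)ρ^7/(1−ρ^8) = 0.043050
λ_eff = λ(1 − P_K) = 31.29·(1 − 0.043050) = 31.29·0.956950 = 29.9430 /hr

Final: 29.9430 /hr


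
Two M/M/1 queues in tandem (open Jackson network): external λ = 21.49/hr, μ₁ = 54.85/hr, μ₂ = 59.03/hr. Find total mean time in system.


Each node sees arrival rate λ = 21.49/hr (tandem ⇒ throughput preserved).
W₁ = 1/(μ₁−λ) = 1/(54.85−21.49) = 0.02998 hr
W₂ = 1/(μ₂−λ) = 1/(59.03−21.49) = 0.02664 hr
W_total = W₁ + W₂ = 0.02998 + 0.02664 = 0.05661 hr

Final: 0.05661 hr


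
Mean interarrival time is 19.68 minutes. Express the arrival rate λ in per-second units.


λ = 1/(interarrival time) in consistent units.
1 second = 0.0166667 min, so λ = 0.0166667/19.68 = 0.0008469 per second

Final: 0.0008469 /sec


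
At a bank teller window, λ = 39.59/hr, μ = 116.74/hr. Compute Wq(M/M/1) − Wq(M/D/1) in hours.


ρ = 39.59/116.74 = 0.3391
Wq(M/M/1) = ρ/(μ−λ) = 0.3391/77.15 = 0.004396 hr
Wq(M/D/1) = ρ/(2(μ−λ)) = 0.002198 hr
Savings = 0.004396 − 0.002198 = 0.002198 hr

Final: 0.002198 hr


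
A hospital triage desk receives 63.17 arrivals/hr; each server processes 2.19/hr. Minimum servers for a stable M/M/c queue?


Stability requires cμ > λ ⇔ c > λ/μ.
λ/μ = 63.17/2.19 = 28.8447
Minimum integer c = ⌊28.8447⌋ + 1 = 29
Check: 29·2.19 = 63.51 > 63.17, while 28·2.19 = 61.32 ≤ 63.17

Final: 29 servers


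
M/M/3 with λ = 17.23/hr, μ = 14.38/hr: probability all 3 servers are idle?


a = λ/μ = 17.23/14.38 = 1.1982; ρ = a/c = 0.3994
Σ_{k=0}^{2} a^k/k! (terms k=0..2) = 1.00000 + 1.19819 + 0.71783 = 2.91602
Tail: a^3/(3!(1−ρ)) = 1.72020/(6·0.6006) = 0.47735
P₀ = 1/(2.91602 + 0.47735) = 1/3.39338 = 0.294692

Final: 0.294692


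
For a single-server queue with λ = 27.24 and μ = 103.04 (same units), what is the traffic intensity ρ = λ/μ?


ρ = λ/μ = 27.24/103.04 = 0.2644

Final: 0.2644


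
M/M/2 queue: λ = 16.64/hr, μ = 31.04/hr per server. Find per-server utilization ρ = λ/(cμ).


ρ = λ/(cμ) = 16.64/(2·31.04) = 16.64/62.08 = 0.2680

Final: 0.2680


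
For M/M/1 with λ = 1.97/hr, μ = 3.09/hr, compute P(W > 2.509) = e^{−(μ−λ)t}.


W ~ Exponential(μ−λ) for M/M/1.
μ − λ = 3.09 − 1.97 = 1.1200
P(W > t) = e^{−(μ−λ)t} = e^{−2.8101} = 0.060200

Final: 0.060200


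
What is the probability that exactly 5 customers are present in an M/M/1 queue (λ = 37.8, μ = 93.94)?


ρ = 37.8/93.94 = 0.4024
P_n = (1−ρ)·ρ^n = (1 − 0.4024)·0.4024^5 = 0.5976·0.010549 = 0.006304

Final: 0.006304


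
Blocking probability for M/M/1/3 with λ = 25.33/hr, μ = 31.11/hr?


ρ = λ/μ = 25.33/31.11 = 0.8142
P_K = (1−ρ)ρ^K/(1−ρ^(K+1)) = (0.1858·0.539766)/(1 − 0.439482)
= 0.100284/0.560518 = 0.178914

Final: 0.178914


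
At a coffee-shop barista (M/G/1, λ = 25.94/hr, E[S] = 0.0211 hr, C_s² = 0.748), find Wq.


ρ = λ·E[S] = 25.94·0.0211 = 0.5473
E[S²] = E[S]²(1+C_s²) = 0.0211²·(1+0.748) = 0.0007782
Wq = λ·E[S²]/(2(1−ρ)) = 25.94·0.0007782/(2·0.4527) = 0.02230 hr

Final: 0.02230 hr


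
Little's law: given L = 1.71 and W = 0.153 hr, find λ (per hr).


λ = L/W = 1.71/0.153 = 11.1765 /hr

Final: 11.1765 /hr


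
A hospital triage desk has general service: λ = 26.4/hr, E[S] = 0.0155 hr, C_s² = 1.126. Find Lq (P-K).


ρ = λ·E[S] = 26.4·0.0155 = 0.4092
Lq = ρ²(1+C_s²)/(2(1−ρ)) = 0.1674·(1+1.126)/(2·0.5908)
= 0.1674·2.1260/1.1816 = 0.30128

Final: 0.30128


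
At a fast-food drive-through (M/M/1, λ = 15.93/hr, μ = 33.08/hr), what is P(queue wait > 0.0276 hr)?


ρ = 15.93/33.08 = 0.4816
P(Wq > t) = ρ·e^{−(μ−λ)t} = 0.4816·e^{−0.4733}
= 0.4816·0.622918 = 0.299972

Final: 0.299972


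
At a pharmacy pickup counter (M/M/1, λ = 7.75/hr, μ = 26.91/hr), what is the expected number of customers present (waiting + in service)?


ρ = λ/μ = 7.75/26.91 = 0.2880
L = ρ/(1−ρ) = 0.2880/(1 − 0.2880) = 0.2880/0.7120 = 0.4045

Final: 0.4045


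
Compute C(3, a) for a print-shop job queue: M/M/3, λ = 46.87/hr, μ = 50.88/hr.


a = λ/μ = 0.9212; ρ = a/3 = 0.3071
P₀ = 0.394711 (from M/M/c formula)
C(c,a) = [a^c/(c!(1−ρ))]·P₀ = [0.78171/(6·0.6929)]·0.394711
= 0.18802·0.394711 = 0.074213

Final: 0.074213


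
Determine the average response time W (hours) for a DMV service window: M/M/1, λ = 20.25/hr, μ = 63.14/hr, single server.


W = 1/(μ−λ) = 1/(63.14 − 20.25) = 1/42.89 = 0.02332 hr

Final: 0.02332 hr


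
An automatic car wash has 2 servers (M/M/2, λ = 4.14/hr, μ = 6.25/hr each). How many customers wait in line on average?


a = λ/μ = 0.6624; ρ = a/2 = 0.3312
P₀ = 0.502404
Lq = P₀·a^c·ρ / (c!·(1−ρ)²) = 0.502404·0.43877·0.3312/(2·0.44729)
= 0.08161

Final: 0.08161


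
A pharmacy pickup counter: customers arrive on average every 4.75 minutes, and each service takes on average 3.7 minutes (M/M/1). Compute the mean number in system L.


λ = 60/4.75 = 12.6316 /hr
μ = 60/3.7 = 16.2162 /hr
ρ = λ/μ = 12.6316/16.2162 = 0.7789
L = ρ/(1−ρ) = 0.7789/0.2211 = 3.5238

Final: 3.5238


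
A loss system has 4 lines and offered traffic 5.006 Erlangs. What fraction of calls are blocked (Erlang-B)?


B(c,a) = (a^c/c!) / Σ_{k=0}^{c} a^k/k!
a^4/4! = 26.166892
Σ terms (k=0..4): 1.00000 + 5.00600 + 12.53002 + 20.90842 + 26.16689 = 65.611333
B = 26.166892/65.611333 = 0.398817

Final: 0.398817


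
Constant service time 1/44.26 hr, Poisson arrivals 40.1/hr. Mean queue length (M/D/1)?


ρ = 40.1/44.26 = 0.9060
M/D/1: Lq = ρ²/(2(1−ρ)) = 0.8209/(2·0.09399) = 4.36671

Final: 4.36671


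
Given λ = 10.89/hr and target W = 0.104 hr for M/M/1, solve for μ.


W = 1/(μ−λ) ⇒ μ − λ = 1/W = 1/0.104 = 9.6154
μ = λ + 1/W = 10.89 + 9.6154 = 20.5054 per hr

Final: 20.5054 /hr


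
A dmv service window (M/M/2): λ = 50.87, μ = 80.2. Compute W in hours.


a = 0.6343; ρ = 0.3171; P₀ = 0.518436
Lq = P₀·a^c·ρ/(c!(1−ρ)²) = 0.07093
Wq = Lq/λ = 0.07093/50.87 = 0.001394 hr
W = Wq + 1/μ = 0.001394 + 0.01247 = 0.01386 hr

Final: 0.01386 hr


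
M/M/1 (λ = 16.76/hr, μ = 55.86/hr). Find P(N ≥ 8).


ρ = 16.76/55.86 = 0.3000
P(N ≥ n) = ρ^n = 0.3000^8 = 0.00006567

Final: 0.00006567


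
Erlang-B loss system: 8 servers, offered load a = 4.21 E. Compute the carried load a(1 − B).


B(8,4.21) = 0.037396 (Erlang-B)
Carried load = a(1 − B) = 4.21·(1 − 0.037396) = 4.21·0.962604 = 4.0526 E

Final: 4.0526 Erlangs


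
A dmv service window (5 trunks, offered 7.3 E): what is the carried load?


B(5,7.3) = 0.441986 (Erlang-B)
Carried load = a(1 − B) = 7.3·(1 − 0.441986) = 7.3·0.558014 = 4.0735 E

Final: 4.0735 Erlangs


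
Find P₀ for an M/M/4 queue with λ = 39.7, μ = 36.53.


a = λ/μ = 39.7/36.53 = 1.0868; ρ = a/c = 0.2717
Σ_{k=0}^{3} a^k/k! (terms k=0..3) = 1.00000 + 1.08678 + 0.59054 + 0.21393 = 2.89125
Tail: a^4/(4!(1−ρ)) = 1.39497/(24·0.7283) = 0.07981
P₀ = 1/(2.89125 + 0.07981) = 1/2.97106 = 0.336580

Final: 0.336580


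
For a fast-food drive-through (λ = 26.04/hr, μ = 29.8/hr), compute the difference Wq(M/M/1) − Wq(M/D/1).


ρ = 26.04/29.8 = 0.8738
Wq(M/M/1) = ρ/(μ−λ) = 0.8738/3.76 = 0.23240 hr
Wq(M/D/1) = ρ/(2(μ−λ)) = 0.11620 hr
Savings = 0.23240 − 0.11620 = 0.11620 hr

Final: 0.11620 hr


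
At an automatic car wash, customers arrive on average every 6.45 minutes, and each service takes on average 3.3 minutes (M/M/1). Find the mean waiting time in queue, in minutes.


λ = 60/6.45 = 9.3023 /hr
μ = 60/3.3 = 18.1818 /hr
ρ = λ/μ = 9.3023/18.1818 = 0.5116
Wq = ρ/(μ−λ) = 0.5116/(18.1818−9.3023) = 0.05762 hr
In minutes: 0.05762·60 = 3.457 min

Final: 3.457 min


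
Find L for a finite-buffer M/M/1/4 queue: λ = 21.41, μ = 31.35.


ρ = 21.41/31.35 = 0.6829
L = ρ[1 − (K+1)ρ^K + Kρ^(K+1)] / [(1−ρ)(1−ρ^(K+1))]
Numerator: 0.6829·(1 − 5·0.217529 + 4·0.148558) = 0.345967
Denominator: (0.3171)·(0.851442) = 0.269963
L = 0.345967/0.269963 = 1.2815

Final: 1.2815


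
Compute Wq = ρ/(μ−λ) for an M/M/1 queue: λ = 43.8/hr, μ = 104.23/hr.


ρ = 43.8/104.23 = 0.4202
Wq = ρ/(μ−λ) = 0.4202/(104.23 − 43.8) = 0.4202/60.43 = 0.006954 hr

Final: 0.006954 hr


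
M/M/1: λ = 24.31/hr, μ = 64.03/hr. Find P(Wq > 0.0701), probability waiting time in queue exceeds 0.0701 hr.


ρ = 24.31/64.03 = 0.3797
P(Wq > t) = ρ·e^{−(μ−λ)t} = 0.3797·e^{−2.7844}
= 0.3797·0.061768 = 0.023451

Final: 0.023451


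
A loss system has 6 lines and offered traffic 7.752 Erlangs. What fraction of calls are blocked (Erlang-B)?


B(c,a) = (a^c/c!) / Σ_{k=0}^{c} a^k/k!
a^6/6! = 301.404747
Σ terms (k=0..6): 1.00000 + 7.75200 + 30.04675 + 77.64081 + 150.46788 + 233.28541 + 301.40475 = 801.597598
B = 301.404747/801.597598 = 0.376005

Final: 0.376005


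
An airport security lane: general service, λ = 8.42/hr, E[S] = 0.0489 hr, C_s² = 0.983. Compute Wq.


ρ = λ·E[S] = 8.42·0.0489 = 0.4117
E[S²] = E[S]²(1+C_s²) = 0.0489²·(1+0.983) = 0.004742
Wq = λ·E[S²]/(2(1−ρ)) = 8.42·0.004742/(2·0.5883) = 0.03394 hr

Final: 0.03394 hr


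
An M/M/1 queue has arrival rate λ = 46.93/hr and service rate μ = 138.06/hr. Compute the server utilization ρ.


ρ = λ/μ = 46.93/138.06 = 0.3399

Final: 0.3399


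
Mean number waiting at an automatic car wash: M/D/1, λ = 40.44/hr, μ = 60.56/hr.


ρ = 40.44/60.56 = 0.6678
M/D/1: Lq = ρ²/(2(1−ρ)) = 0.4459/(2·0.3322) = 0.67109

Final: 0.67109


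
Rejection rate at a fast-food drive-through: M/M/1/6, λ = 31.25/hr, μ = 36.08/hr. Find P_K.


ρ = λ/μ = 31.25/36.08 = 0.8661
P_K = (1−ρ)ρ^K/(1−ρ^(K+1)) = (0.1339·0.422183)/(1 − 0.365666)
= 0.056517/0.634334 = 0.089097

Final: 0.089097


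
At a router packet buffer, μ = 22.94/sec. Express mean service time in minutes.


Mean service time = 1/μ = 1/22.94 second = 0.04359 second
In minutes: 0.04359 × 0.0166667 = 0.0007265 min

Final: 0.0007265 min


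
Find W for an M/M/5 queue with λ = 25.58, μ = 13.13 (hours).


a = 1.9482; ρ = 0.3896; P₀ = 0.141606
Lq = P₀·a^c·ρ/(c!(1−ρ)²) = 0.03464
Wq = Lq/λ = 0.03464/25.58 = 0.001354 hr
W = Wq + 1/μ = 0.001354 + 0.07616 = 0.07752 hr

Final: 0.07752 hr


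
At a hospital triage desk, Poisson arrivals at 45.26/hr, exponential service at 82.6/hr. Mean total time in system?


W = 1/(μ−λ) = 1/(82.6 − 45.26) = 1/37.34 = 0.02678 hr

Final: 0.02678 hr


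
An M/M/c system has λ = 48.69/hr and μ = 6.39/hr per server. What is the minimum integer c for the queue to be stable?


Stability requires cμ > λ ⇔ c > λ/μ.
λ/μ = 48.69/6.39 = 7.6197
Minimum integer c = ⌊7.6197⌋ + 1 = 8
Check: 8·6.39 = 51.12 > 48.69, while 7·6.39 = 44.73 ≤ 48.69

Final: 8 servers


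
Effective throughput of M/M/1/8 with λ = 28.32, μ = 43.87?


ρ = 0.6455; P_K = (1−ρ)ρ^8/(1−ρ^9) = 0.010902
λ_eff = λ(1 − P_K) = 28.32·(1 − 0.010902) = 28.32·0.989098 = 28.0113 /hr

Final: 28.0113 /hr


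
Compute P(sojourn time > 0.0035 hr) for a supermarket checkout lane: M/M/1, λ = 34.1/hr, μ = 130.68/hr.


W ~ Exponential(μ−λ) for M/M/1.
μ − λ = 130.68 − 34.1 = 96.5800
P(W > t) = e^{−(μ−λ)t} = e^{−0.3380} = 0.713174

Final: 0.713174


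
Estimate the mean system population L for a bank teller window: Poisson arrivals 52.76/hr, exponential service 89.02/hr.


ρ = λ/μ = 52.76/89.02 = 0.5927
L = ρ/(1−ρ) = 0.5927/(1 − 0.5927) = 0.5927/0.4073 = 1.4550

Final: 1.4550


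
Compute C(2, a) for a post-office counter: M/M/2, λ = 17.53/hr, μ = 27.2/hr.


a = λ/μ = 0.6445; ρ = a/2 = 0.3222
P₀ = 0.512582 (from M/M/c formula)
C(c,a) = [a^c/(c!(1−ρ))]·P₀ = [0.41536/(2·0.6778)]·0.512582
= 0.30642·0.512582 = 0.157067

Final: 0.157067


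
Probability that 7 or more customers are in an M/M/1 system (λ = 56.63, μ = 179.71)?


ρ = 56.63/179.71 = 0.3151
P(N ≥ n) = ρ^n = 0.3151^7 = 0.0003085

Final: 0.0003085


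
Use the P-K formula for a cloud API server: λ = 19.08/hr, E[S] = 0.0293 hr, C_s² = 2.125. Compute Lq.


ρ = λ·E[S] = 19.08·0.0293 = 0.5590
Lq = ρ²(1+C_s²)/(2(1−ρ)) = 0.3125·(1+2.125)/(2·0.4410)
= 0.3125·3.1250/0.8819 = 1.10743

Final: 1.10743


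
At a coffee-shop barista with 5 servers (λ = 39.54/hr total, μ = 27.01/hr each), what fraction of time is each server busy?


ρ = λ/(cμ) = 39.54/(5·27.01) = 39.54/135.05 = 0.2928

Final: 0.2928


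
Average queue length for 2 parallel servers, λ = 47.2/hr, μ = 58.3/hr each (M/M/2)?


a = λ/μ = 0.8096; ρ = a/2 = 0.4048
P₀ = 0.423687
Lq = P₀·a^c·ρ / (c!·(1−ρ)²) = 0.423687·0.65546·0.4048/(2·0.35426)
= 0.15867

Final: 0.15867


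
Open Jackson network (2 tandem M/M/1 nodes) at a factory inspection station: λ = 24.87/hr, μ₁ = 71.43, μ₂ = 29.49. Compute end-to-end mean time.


Each node sees arrival rate λ = 24.87/hr (tandem ⇒ throughput preserved).
W₁ = 1/(μ₁−λ) = 1/(71.43−24.87) = 0.02148 hr
W₂ = 1/(μ₂−λ) = 1/(29.49−24.87) = 0.21645 hr
W_total = W₁ + W₂ = 0.02148 + 0.21645 = 0.23793 hr

Final: 0.23793 hr


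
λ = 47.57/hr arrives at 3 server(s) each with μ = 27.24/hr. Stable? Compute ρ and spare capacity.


Total capacity cμ = 3·27.24 = 81.72/hr
ρ = λ/(cμ) = 47.57/81.72 = 0.5821
Stable ⇔ ρ < 1: YES
Spare capacity = cμ − λ = 81.72 − 47.57 = 34.15/hr

Final: ρ = 0.5821; stable; margin = 34.15/hr


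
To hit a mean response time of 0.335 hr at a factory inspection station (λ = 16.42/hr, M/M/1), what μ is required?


W = 1/(μ−λ) ⇒ μ − λ = 1/W = 1/0.335 = 2.9851
μ = λ + 1/W = 16.42 + 2.9851 = 19.4051 per hr

Final: 19.4051 /hr


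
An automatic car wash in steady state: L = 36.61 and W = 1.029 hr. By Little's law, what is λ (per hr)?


λ = L/W = 36.61/1.029 = 35.5782 /hr

Final: 35.5782 /hr


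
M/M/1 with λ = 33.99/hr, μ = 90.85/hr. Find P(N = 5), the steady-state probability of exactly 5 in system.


ρ = 33.99/90.85 = 0.3741
P_n = (1−ρ)·ρ^n = (1 − 0.3741)·0.3741^5 = 0.6259·0.007330 = 0.004588

Final: 0.004588


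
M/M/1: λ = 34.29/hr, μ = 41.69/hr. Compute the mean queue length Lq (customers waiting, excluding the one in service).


ρ = 34.29/41.69 = 0.8225
Lq = ρ²/(1−ρ) = 0.6765/0.1775 = 3.8113

Final: 3.8113


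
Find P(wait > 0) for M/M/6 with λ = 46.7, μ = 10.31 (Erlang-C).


a = λ/μ = 4.5296; ρ = a/6 = 0.7549
P₀ = 0.008799 (from M/M/c formula)
C(c,a) = [a^c/(c!(1−ρ))]·P₀ = [8636.72898/(720·0.2451)]·0.008799
= 48.94716·0.008799 = 0.430670

Final: 0.430670


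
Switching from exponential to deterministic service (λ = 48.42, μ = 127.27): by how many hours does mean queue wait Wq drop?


ρ = 48.42/127.27 = 0.3805
Wq(M/M/1) = ρ/(μ−λ) = 0.3805/78.85 = 0.004825 hr
Wq(M/D/1) = ρ/(2(μ−λ)) = 0.002412 hr
Savings = 0.004825 − 0.002412 = 0.002412 hr

Final: 0.002412 hr


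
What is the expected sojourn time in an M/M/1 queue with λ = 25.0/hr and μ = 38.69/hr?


W = 1/(μ−λ) = 1/(38.69 − 25.0) = 1/13.69 = 0.07305 hr

Final: 0.07305 hr


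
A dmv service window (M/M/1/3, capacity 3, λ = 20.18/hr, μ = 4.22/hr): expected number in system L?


ρ = 20.18/4.22 = 4.7820
L = ρ[1 − (K+1)ρ^K + Kρ^(K+1)] / [(1−ρ)(1−ρ^(K+1))]
Numerator: 4.7820·(1 − 4·109.351850 + 3·522.919508) = 5414.892349
Denominator: (-3.7820)·(-521.919508) = 1973.894632
L = 5414.892349/1973.894632 = 2.7433

Final: 2.7433


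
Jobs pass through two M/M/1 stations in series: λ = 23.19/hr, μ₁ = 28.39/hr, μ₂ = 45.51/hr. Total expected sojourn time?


Each node sees arrival rate λ = 23.19/hr (tandem ⇒ throughput preserved).
W₁ = 1/(μ₁−λ) = 1/(28.39−23.19) = 0.19231 hr
W₂ = 1/(μ₂−λ) = 1/(45.51−23.19) = 0.04480 hr
W_total = W₁ + W₂ = 0.19231 + 0.04480 = 0.23711 hr

Final: 0.23711 hr


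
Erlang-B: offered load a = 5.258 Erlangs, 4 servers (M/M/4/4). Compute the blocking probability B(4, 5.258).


B(c,a) = (a^c/c!) / Σ_{k=0}^{c} a^k/k!
a^4/4! = 31.847188
Σ terms (k=0..4): 1.00000 + 5.25800 + 13.82328 + 24.22761 + 31.84719 = 76.156075
B = 31.847188/76.156075 = 0.418183

Final: 0.418183


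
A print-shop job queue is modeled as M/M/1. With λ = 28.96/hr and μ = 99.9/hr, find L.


ρ = λ/μ = 28.96/99.9 = 0.2899
L = ρ/(1−ρ) = 0.2899/(1 − 0.2899) = 0.2899/0.7101 = 0.4082

Final: 0.4082


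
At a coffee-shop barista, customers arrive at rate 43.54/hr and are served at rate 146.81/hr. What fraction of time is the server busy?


ρ = λ/μ = 43.54/146.81 = 0.2966

Final: 0.2966


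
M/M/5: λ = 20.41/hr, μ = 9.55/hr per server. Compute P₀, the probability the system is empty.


a = λ/μ = 20.41/9.55 = 2.1372; ρ = a/c = 0.4274
Σ_{k=0}^{4} a^k/k! (terms k=0..4) = 1.00000 + 2.13717 + 2.28375 + 1.62693 + 0.86926 = 7.91711
Tail: a^5/(5!(1−ρ)) = 44.58596/(120·0.5726) = 0.64892
P₀ = 1/(7.91711 + 0.64892) = 1/8.56603 = 0.116740

Final: 0.116740


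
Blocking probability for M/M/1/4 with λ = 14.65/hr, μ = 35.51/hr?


ρ = λ/μ = 14.65/35.51 = 0.4126
P_K = (1−ρ)ρ^K/(1−ρ^(K+1)) = (0.5874·0.028970)/(1 − 0.011952)
= 0.017018/0.988048 = 0.017224

Final: 0.017224


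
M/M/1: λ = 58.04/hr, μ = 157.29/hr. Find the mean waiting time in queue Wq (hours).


ρ = 58.04/157.29 = 0.3690
Wq = ρ/(μ−λ) = 0.3690/(157.29 − 58.04) = 0.3690/99.25 = 0.003718 hr

Final: 0.003718 hr


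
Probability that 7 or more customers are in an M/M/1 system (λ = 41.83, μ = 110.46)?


ρ = 41.83/110.46 = 0.3787
P(N ≥ n) = ρ^n = 0.3787^7 = 0.001117

Final: 0.001117


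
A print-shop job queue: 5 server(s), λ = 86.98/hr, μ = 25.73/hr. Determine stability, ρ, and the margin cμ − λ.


Total capacity cμ = 5·25.73 = 128.65/hr
ρ = λ/(cμ) = 86.98/128.65 = 0.6761
Stable ⇔ ρ < 1: YES
Spare capacity = cμ − λ = 128.65 − 86.98 = 41.67/hr

Final: ρ = 0.6761; stable; margin = 41.67/hr


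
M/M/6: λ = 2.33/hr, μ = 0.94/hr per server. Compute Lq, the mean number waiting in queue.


a = λ/μ = 2.4787; ρ = a/6 = 0.4131
P₀ = 0.083399
Lq = P₀·a^c·ρ / (c!·(1−ρ)²) = 0.083399·231.93613·0.4131/(720·0.34443)
= 0.03222

Final: 0.03222


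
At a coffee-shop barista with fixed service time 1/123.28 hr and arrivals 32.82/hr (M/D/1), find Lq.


ρ = 32.82/123.28 = 0.2662
M/D/1: Lq = ρ²/(2(1−ρ)) = 0.07087/(2·0.7338) = 0.04829

Final: 0.04829


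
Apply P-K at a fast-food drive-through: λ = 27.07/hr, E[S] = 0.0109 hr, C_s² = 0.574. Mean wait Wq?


ρ = λ·E[S] = 27.07·0.0109 = 0.2951
E[S²] = E[S]²(1+C_s²) = 0.0109²·(1+0.574) = 0.0001870
Wq = λ·E[S²]/(2(1−ρ)) = 27.07·0.0001870/(2·0.7049) = 0.003591 hr

Final: 0.003591 hr


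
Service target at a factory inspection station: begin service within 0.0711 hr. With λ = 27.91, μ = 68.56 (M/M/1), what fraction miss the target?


ρ = 27.91/68.56 = 0.4071
P(Wq > t) = ρ·e^{−(μ−λ)t} = 0.4071·e^{−2.8902}
= 0.4071·0.055564 = 0.022620

Final: 0.022620


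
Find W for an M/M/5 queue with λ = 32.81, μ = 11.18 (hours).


a = 2.9347; ρ = 0.5869; P₀ = 0.050161
Lq = P₀·a^c·ρ/(c!(1−ρ)²) = 0.31302
Wq = Lq/λ = 0.31302/32.81 = 0.009541 hr
W = Wq + 1/μ = 0.009541 + 0.08945 = 0.09899 hr

Final: 0.09899 hr


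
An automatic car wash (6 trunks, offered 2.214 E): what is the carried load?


B(6,2.214) = 0.018012 (Erlang-B)
Carried load = a(1 − B) = 2.214·(1 − 0.018012) = 2.214·0.981988 = 2.1741 E

Final: 2.1741 Erlangs


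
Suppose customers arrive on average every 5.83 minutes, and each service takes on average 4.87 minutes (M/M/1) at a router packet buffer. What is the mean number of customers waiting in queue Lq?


λ = 60/5.83 = 10.2916 /hr
μ = 60/4.87 = 12.3203 /hr
ρ = λ/μ = 10.2916/12.3203 = 0.8353
Lq = ρ²/(1−ρ) = 0.6978/0.1647 = 4.2376

Final: 4.2376


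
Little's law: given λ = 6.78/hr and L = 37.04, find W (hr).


W = L/λ = 37.04/6.78 = 5.4631 hr

Final: 5.4631 hr


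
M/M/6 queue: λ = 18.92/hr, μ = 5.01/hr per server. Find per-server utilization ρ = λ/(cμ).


ρ = λ/(cμ) = 18.92/(6·5.01) = 18.92/30.06 = 0.6294

Final: 0.6294


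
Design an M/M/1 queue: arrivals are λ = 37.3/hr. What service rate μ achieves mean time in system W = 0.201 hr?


W = 1/(μ−λ) ⇒ μ − λ = 1/W = 1/0.201 = 4.9751
μ = λ + 1/W = 37.3 + 4.9751 = 42.2751 per hr

Final: 42.2751 /hr


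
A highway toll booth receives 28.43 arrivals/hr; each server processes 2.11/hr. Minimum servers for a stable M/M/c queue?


Stability requires cμ > λ ⇔ c > λ/μ.
λ/μ = 28.43/2.11 = 13.4739
Minimum integer c = ⌊13.4739⌋ + 1 = 14
Check: 14·2.11 = 29.54 > 28.43, while 13·2.11 = 27.43 ≤ 28.43

Final: 14 servers


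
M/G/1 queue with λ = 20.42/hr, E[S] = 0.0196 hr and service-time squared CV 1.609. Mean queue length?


ρ = λ·E[S] = 20.42·0.0196 = 0.4002
Lq = ρ²(1+C_s²)/(2(1−ρ)) = 0.1602·(1+1.609)/(2·0.5998)
= 0.1602·2.6090/1.1995 = 0.34841

Final: 0.34841


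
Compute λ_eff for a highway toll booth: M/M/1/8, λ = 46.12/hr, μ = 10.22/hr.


ρ = 4.5127; P_K = (1−ρ)ρ^8/(1−ρ^9) = 0.778405
λ_eff = λ(1 − P_K) = 46.12·(1 − 0.778405) = 46.12·0.221595 = 10.2200 /hr

Final: 10.2200 /hr


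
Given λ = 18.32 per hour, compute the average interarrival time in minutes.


Mean interarrival time = 1/λ = 1/18.32 hour = 0.05459 hour
In minutes: 0.05459 × 60 = 3.2751 min

Final: 3.2751 min


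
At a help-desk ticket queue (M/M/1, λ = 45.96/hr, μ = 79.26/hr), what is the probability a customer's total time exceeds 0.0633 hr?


W ~ Exponential(μ−λ) for M/M/1.
μ − λ = 79.26 − 45.96 = 33.3000
P(W > t) = e^{−(μ−λ)t} = e^{−2.1079} = 0.121494

Final: 0.121494


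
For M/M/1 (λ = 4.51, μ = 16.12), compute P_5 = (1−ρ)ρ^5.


ρ = 4.51/16.12 = 0.2798
P_n = (1−ρ)·ρ^n = (1 − 0.2798)·0.2798^5 = 0.7202·0.001714 = 0.001235

Final: 0.001235


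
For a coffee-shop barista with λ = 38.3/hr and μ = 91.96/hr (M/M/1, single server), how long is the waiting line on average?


ρ = 38.3/91.96 = 0.4165
Lq = ρ²/(1−ρ) = 0.1735/0.5835 = 0.2973

Final: 0.2973


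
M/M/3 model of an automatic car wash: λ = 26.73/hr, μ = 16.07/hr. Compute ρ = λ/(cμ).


ρ = λ/(cμ) = 26.73/(3·16.07) = 26.73/48.21 = 0.5544

Final: 0.5544


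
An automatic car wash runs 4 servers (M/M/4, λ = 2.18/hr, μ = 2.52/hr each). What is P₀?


a = λ/μ = 2.18/2.52 = 0.8651; ρ = a/c = 0.2163
Σ_{k=0}^{3} a^k/k! (terms k=0..3) = 1.00000 + 0.86508 + 0.37418 + 0.10790 = 2.34716
Tail: a^4/(4!(1−ρ)) = 0.56005/(24·0.7837) = 0.02977
P₀ = 1/(2.34716 + 0.02977) = 1/2.37693 = 0.420710

Final: 0.420710


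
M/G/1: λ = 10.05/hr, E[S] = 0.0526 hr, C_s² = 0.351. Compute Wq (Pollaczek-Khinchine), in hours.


ρ = λ·E[S] = 10.05·0.0526 = 0.5286
E[S²] = E[S]²(1+C_s²) = 0.0526²·(1+0.351) = 0.003738
Wq = λ·E[S²]/(2(1−ρ)) = 10.05·0.003738/(2·0.4714) = 0.03985 hr

Final: 0.03985 hr


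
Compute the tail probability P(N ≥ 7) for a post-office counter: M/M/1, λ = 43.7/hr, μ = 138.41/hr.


ρ = 43.7/138.41 = 0.3157
P(N ≥ n) = ρ^n = 0.3157^7 = 0.0003128

Final: 0.0003128


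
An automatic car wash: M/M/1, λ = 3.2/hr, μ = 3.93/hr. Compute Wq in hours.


ρ = 3.2/3.93 = 0.8142
Wq = ρ/(μ−λ) = 0.8142/(3.93 − 3.2) = 0.8142/0.7300 = 1.1154 hr

Final: 1.1154 hr


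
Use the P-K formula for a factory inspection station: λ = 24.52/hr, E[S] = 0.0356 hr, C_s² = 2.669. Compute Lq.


ρ = λ·E[S] = 24.52·0.0356 = 0.8729
Lq = ρ²(1+C_s²)/(2(1−ρ)) = 0.7620·(1+2.669)/(2·0.1271)
= 0.7620·3.6690/0.2542 = 10.99902

Final: 10.99902


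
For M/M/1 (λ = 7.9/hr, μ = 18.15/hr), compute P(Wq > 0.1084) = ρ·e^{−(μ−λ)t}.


ρ = 7.9/18.15 = 0.4353
P(Wq > t) = ρ·e^{−(μ−λ)t} = 0.4353·e^{−1.1111}
= 0.4353·0.329197 = 0.143287

Final: 0.143287


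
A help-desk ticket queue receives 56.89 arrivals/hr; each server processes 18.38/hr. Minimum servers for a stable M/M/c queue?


Stability requires cμ > λ ⇔ c > λ/μ.
λ/μ = 56.89/18.38 = 3.0952
Minimum integer c = ⌊3.0952⌋ + 1 = 4
Check: 4·18.38 = 73.52 > 56.89, while 3·18.38 = 55.14 ≤ 56.89

Final: 4 servers


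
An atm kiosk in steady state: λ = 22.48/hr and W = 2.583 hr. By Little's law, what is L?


L = λW = 22.48·2.583 = 58.0658

Final: 58.0658


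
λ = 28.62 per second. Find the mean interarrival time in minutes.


Mean interarrival time = 1/λ = 1/28.62 second = 0.03494 second
In minutes: 0.03494 × 0.0166667 = 0.0005823 min

Final: 0.0005823 min


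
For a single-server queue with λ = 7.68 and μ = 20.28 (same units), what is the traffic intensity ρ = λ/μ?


ρ = λ/μ = 7.68/20.28 = 0.3787

Final: 0.3787


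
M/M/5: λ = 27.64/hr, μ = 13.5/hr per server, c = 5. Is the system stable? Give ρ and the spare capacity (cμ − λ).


Total capacity cμ = 5·13.5 = 67.50/hr
ρ = λ/(cμ) = 27.64/67.50 = 0.4095
Stable ⇔ ρ < 1: YES
Spare capacity = cμ − λ = 67.50 − 27.64 = 39.86/hr

Final: ρ = 0.4095; stable; margin = 39.86/hr


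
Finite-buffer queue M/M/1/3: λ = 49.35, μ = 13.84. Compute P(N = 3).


ρ = λ/μ = 49.35/13.84 = 3.5658
P_K = (1−ρ)ρ^K/(1−ρ^(K+1)) = (-2.5658·45.337044)/(1 − 161.660630)
= -116.323586/-160.660630 = 0.724033

Final: 0.724033


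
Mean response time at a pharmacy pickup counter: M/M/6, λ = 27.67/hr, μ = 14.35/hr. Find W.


a = 1.9282; ρ = 0.3214; P₀ = 0.145234
Lq = P₀·a^c·ρ/(c!(1−ρ)²) = 0.007235
Wq = Lq/λ = 0.007235/27.67 = 0.0002615 hr
W = Wq + 1/μ = 0.0002615 + 0.06969 = 0.06995 hr

Final: 0.06995 hr


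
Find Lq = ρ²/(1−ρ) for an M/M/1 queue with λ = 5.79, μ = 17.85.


ρ = 5.79/17.85 = 0.3244
Lq = ρ²/(1−ρ) = 0.1052/0.6756 = 0.1557

Final: 0.1557


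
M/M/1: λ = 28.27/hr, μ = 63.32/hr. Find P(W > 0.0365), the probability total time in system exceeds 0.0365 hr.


W ~ Exponential(μ−λ) for M/M/1.
μ − λ = 63.32 − 28.27 = 35.0500
P(W > t) = e^{−(μ−λ)t} = e^{−1.2793} = 0.278225

Final: 0.278225


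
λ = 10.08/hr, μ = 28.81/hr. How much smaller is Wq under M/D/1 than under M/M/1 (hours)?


ρ = 10.08/28.81 = 0.3499
Wq(M/M/1) = ρ/(μ−λ) = 0.3499/18.73 = 0.01868 hr
Wq(M/D/1) = ρ/(2(μ−λ)) = 0.009340 hr
Savings = 0.01868 − 0.009340 = 0.009340 hr

Final: 0.009340 hr


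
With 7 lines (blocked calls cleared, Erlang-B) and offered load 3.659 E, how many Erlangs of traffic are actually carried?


B(7,3.659) = 0.046426 (Erlang-B)
Carried load = a(1 − B) = 3.659·(1 − 0.046426) = 3.659·0.953574 = 3.4891 E

Final: 3.4891 Erlangs


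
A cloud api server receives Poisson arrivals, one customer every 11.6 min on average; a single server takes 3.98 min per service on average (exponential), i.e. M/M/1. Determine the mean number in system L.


λ = 60/11.6 = 5.1724 /hr
μ = 60/3.98 = 15.0754 /hr
ρ = λ/μ = 5.1724/15.0754 = 0.3431
L = ρ/(1−ρ) = 0.3431/0.6569 = 0.5223

Final: 0.5223


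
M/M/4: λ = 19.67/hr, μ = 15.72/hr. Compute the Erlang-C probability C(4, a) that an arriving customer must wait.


a = λ/μ = 1.2513; ρ = a/4 = 0.3128
P₀ = 0.284960 (from M/M/c formula)
C(c,a) = [a^c/(c!(1−ρ))]·P₀ = [2.45136/(24·0.6872)]·0.284960
= 0.14864·0.284960 = 0.042355

Final: 0.042355


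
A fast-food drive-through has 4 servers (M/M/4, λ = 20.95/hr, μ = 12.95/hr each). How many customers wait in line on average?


a = λ/μ = 1.6178; ρ = a/4 = 0.4044
P₀ = 0.195649
Lq = P₀·a^c·ρ / (c!·(1−ρ)²) = 0.195649·6.84947·0.4044/(24·0.35469)
= 0.06367

Final: 0.06367


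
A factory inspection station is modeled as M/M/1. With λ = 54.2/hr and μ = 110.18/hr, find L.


ρ = λ/μ = 54.2/110.18 = 0.4919
L = ρ/(1−ρ) = 0.4919/(1 − 0.4919) = 0.4919/0.5081 = 0.9682

Final: 0.9682


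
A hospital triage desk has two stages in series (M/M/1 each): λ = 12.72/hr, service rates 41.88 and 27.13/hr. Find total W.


Each node sees arrival rate λ = 12.72/hr (tandem ⇒ throughput preserved).
W₁ = 1/(μ₁−λ) = 1/(41.88−12.72) = 0.03429 hr
W₂ = 1/(μ₂−λ) = 1/(27.13−12.72) = 0.06940 hr
W_total = W₁ + W₂ = 0.03429 + 0.06940 = 0.10369 hr

Final: 0.10369 hr


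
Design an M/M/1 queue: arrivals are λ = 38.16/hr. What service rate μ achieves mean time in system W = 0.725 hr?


W = 1/(μ−λ) ⇒ μ − λ = 1/W = 1/0.725 = 1.3793
μ = λ + 1/W = 38.16 + 1.3793 = 39.5393 per hr

Final: 39.5393 /hr


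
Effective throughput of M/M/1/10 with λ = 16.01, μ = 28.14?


ρ = 0.5689; P_K = (1−ρ)ρ^10/(1−ρ^11) = 0.001535
λ_eff = λ(1 − P_K) = 16.01·(1 − 0.001535) = 16.01·0.998465 = 15.9854 /hr

Final: 15.9854 /hr


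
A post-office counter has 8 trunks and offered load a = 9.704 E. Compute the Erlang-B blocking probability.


B(c,a) = (a^c/c!) / Σ_{k=0}^{c} a^k/k!
a^8/8! = 1950.229760
Σ terms (k=0..8): 1.00000 + 9.70400 + 47.08381 + 152.30042 + 369.48083 + 717.08839 + 1159.77096 + 1607.77392 + 1950.22976 = 6014.432093
B = 1950.229760/6014.432093 = 0.324258

Final: 0.324258


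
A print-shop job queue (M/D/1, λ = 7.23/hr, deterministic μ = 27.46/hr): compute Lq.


ρ = 7.23/27.46 = 0.2633
M/D/1: Lq = ρ²/(2(1−ρ)) = 0.06932/(2·0.7367) = 0.04705

Final: 0.04705


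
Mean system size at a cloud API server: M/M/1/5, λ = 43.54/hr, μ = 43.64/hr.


ρ = 43.54/43.64 = 0.9977
L = ρ[1 − (K+1)ρ^K + Kρ^(K+1)] / [(1−ρ)(1−ρ^(K+1))]
Numerator: 0.9977·(1 − 6·0.988595 + 5·0.986330) = 0.00007810
Denominator: (0.002291)·(0.013670) = 0.00003133
L = 0.00007810/0.00003133 = 2.4933

Final: 2.4933


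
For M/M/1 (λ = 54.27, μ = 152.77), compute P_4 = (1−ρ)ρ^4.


ρ = 54.27/152.77 = 0.3552
P_n = (1−ρ)·ρ^n = (1 − 0.3552)·0.3552^4 = 0.6448·0.015925 = 0.010268

Final: 0.010268


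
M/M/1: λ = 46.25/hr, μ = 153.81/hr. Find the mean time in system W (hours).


W = 1/(μ−λ) = 1/(153.81 − 46.25) = 1/107.56 = 0.009297 hr

Final: 0.009297 hr


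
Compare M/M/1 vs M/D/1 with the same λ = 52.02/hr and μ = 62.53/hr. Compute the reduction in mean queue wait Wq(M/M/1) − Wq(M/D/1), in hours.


ρ = 52.02/62.53 = 0.8319
Wq(M/M/1) = ρ/(μ−λ) = 0.8319/10.51 = 0.07916 hr
Wq(M/D/1) = ρ/(2(μ−λ)) = 0.03958 hr
Savings = 0.07916 − 0.03958 = 0.03958 hr

Final: 0.03958 hr


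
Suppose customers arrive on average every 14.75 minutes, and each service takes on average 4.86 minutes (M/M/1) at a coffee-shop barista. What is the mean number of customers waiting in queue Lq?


λ = 60/14.75 = 4.0678 /hr
μ = 60/4.86 = 12.3457 /hr
ρ = λ/μ = 4.0678/12.3457 = 0.3295
Lq = ρ²/(1−ρ) = 0.1086/0.6705 = 0.1619

Final: 0.1619


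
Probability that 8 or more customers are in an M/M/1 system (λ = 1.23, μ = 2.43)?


ρ = 1.23/2.43 = 0.5062
P(N ≥ n) = ρ^n = 0.5062^8 = 0.004309

Final: 0.004309


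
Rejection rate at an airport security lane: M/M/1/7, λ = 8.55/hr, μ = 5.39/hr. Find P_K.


ρ = λ/μ = 8.55/5.39 = 1.5863
P_K = (1−ρ)ρ^K/(1−ρ^(K+1)) = (-0.5863·25.272107)/(1 − 40.088407)
= -14.816300/-39.088407 = 0.379046

Final: 0.379046


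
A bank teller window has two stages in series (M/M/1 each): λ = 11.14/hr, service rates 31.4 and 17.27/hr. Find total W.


Each node sees arrival rate λ = 11.14/hr (tandem ⇒ throughput preserved).
W₁ = 1/(μ₁−λ) = 1/(31.4−11.14) = 0.04936 hr
W₂ = 1/(μ₂−λ) = 1/(17.27−11.14) = 0.16313 hr
W_total = W₁ + W₂ = 0.04936 + 0.16313 = 0.21249 hr

Final: 0.21249 hr


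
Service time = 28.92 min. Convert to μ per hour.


μ = 1/(service time) in consistent units.
1 hour = 60 min, so μ = 60/28.92 = 2.0747 per hour

Final: 2.0747 /hr


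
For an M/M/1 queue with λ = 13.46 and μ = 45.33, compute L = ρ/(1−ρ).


ρ = λ/μ = 13.46/45.33 = 0.2969
L = ρ/(1−ρ) = 0.2969/(1 − 0.2969) = 0.2969/0.7031 = 0.4223

Final: 0.4223


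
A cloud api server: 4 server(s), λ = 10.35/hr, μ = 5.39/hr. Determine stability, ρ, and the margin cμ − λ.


Total capacity cμ = 4·5.39 = 21.56/hr
ρ = λ/(cμ) = 10.35/21.56 = 0.4801
Stable ⇔ ρ < 1: YES
Spare capacity = cμ − λ = 21.56 − 10.35 = 11.21/hr

Final: ρ = 0.4801; stable; margin = 11.21/hr


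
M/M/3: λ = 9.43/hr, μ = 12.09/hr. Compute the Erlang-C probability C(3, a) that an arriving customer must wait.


a = λ/μ = 0.7800; ρ = a/3 = 0.2600
P₀ = 0.456403 (from M/M/c formula)
C(c,a) = [a^c/(c!(1−ρ))]·P₀ = [0.47452/(6·0.7400)]·0.456403
= 0.10687·0.456403 = 0.048777

Final: 0.048777


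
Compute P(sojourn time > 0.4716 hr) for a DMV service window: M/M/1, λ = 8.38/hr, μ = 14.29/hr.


W ~ Exponential(μ−λ) for M/M/1.
μ − λ = 14.29 − 8.38 = 5.9100
P(W > t) = e^{−(μ−λ)t} = e^{−2.7872} = 0.061596

Final: 0.061596


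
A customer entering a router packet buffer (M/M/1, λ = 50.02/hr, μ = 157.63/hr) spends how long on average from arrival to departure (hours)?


W = 1/(μ−λ) = 1/(157.63 − 50.02) = 1/107.61 = 0.009293 hr

Final: 0.009293 hr


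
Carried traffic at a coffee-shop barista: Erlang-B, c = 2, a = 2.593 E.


B(2,2.593) = 0.483380 (Erlang-B)
Carried load = a(1 − B) = 2.593·(1 − 0.483380) = 2.593·0.516620 = 1.3396 E

Final: 1.3396 Erlangs
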